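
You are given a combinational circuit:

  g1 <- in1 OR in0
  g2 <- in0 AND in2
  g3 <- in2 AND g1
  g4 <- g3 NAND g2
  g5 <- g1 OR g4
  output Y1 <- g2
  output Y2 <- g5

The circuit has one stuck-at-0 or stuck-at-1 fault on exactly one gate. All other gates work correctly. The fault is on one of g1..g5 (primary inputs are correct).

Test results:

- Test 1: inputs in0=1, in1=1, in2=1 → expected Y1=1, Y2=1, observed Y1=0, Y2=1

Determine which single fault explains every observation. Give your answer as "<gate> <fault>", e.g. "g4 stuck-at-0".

g2 stuck-at-0

Fault-free values for test 1 (in0=1, in1=1, in2=1): g1=1, g2=1, g3=1, g4=0, g5=1, giving Y1=1, Y2=1. Observed Y1=0, Y2=1.
Test 1: faults giving observed Y1=0, Y2=1 are {g2 stuck-at-0}.
Only g2 stuck-at-0 is consistent with every test.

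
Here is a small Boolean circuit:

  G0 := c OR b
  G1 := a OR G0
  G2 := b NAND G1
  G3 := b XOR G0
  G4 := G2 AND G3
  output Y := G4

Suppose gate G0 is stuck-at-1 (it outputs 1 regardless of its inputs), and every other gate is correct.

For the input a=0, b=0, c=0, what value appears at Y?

1

Propagate with G0 forced: G0=1 [stuck-at-1], G1=1, G2=1, G3=1, G4=1.
So Y = 1. (Without the fault it would be 0.)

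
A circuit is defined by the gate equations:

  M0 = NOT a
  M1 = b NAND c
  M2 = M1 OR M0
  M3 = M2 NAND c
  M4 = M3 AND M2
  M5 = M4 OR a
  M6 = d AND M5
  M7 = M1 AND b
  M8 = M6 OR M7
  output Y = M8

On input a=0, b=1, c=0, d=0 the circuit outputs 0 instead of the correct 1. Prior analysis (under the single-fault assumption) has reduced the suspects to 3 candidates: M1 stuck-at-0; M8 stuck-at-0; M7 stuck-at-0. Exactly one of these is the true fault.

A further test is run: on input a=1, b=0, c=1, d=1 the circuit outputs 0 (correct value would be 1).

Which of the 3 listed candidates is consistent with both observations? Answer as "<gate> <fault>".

Evaluate each candidate on input a=1, b=0, c=1, d=1:
  M1 stuck-at-0: M0=0, M1=0 [stuck-at-0], M2=0, M3=1, M4=0, M5=1, M6=1, M7=0, M8=1 → 1 — eliminated
  M8 stuck-at-0: M0=0, M1=1, M2=1, M3=0, M4=0, M5=1, M6=1, M7=0, M8=0 [stuck-at-0] → 0 — matches
  M7 stuck-at-0: M0=0, M1=1, M2=1, M3=0, M4=0, M5=1, M6=1, M7=0 [stuck-at-0], M8=1 → 1 — eliminated
Only M8 stuck-at-0 reproduces the observed 0.

M8 stuck-at-0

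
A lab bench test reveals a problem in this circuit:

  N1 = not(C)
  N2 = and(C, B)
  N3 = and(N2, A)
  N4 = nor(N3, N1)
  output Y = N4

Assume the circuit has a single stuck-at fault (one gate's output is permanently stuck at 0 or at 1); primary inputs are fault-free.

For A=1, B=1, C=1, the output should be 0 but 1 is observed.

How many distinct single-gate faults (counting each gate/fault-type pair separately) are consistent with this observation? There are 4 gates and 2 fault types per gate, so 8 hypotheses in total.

Fault-free: N1=0, N2=1, N3=1, N4=0 → 0. Observed 1.
  N1 stuck-at-0: output 0 ✗
  N1 stuck-at-1: output 0 ✗
  N2 stuck-at-0: output 1 ✓
  N2 stuck-at-1: output 0 ✗
  N3 stuck-at-0: output 1 ✓
  N3 stuck-at-1: output 0 ✗
  N4 stuck-at-0: output 0 ✗
  N4 stuck-at-1: output 1 ✓
Consistent faults: {N2 stuck-at-0, N3 stuck-at-0, N4 stuck-at-1} — 3 in all.

3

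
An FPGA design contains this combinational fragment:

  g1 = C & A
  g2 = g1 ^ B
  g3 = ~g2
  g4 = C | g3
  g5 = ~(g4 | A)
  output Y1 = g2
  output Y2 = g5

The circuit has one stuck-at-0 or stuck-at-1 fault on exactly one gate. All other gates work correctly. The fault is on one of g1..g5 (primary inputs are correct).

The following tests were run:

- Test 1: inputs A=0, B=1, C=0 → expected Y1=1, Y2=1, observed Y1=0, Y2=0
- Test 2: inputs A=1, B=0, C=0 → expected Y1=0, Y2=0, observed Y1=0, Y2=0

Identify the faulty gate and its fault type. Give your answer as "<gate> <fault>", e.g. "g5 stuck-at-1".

g2 stuck-at-0

Fault-free values for test 1 (A=0, B=1, C=0): g1=0, g2=1, g3=0, g4=0, g5=1, giving Y1=1, Y2=1. Observed Y1=0, Y2=0.
Test 1: faults giving observed Y1=0, Y2=0 are {g1 stuck-at-1, g2 stuck-at-0}.
Test 2 (A=1, B=0, C=0): fault-free g1=0, g2=0, g3=1, g4=1, g5=0 → Y1=0, Y2=0; observed Y1=0, Y2=0. Eliminates g1 stuck-at-1.
Only g2 stuck-at-0 is consistent with every test.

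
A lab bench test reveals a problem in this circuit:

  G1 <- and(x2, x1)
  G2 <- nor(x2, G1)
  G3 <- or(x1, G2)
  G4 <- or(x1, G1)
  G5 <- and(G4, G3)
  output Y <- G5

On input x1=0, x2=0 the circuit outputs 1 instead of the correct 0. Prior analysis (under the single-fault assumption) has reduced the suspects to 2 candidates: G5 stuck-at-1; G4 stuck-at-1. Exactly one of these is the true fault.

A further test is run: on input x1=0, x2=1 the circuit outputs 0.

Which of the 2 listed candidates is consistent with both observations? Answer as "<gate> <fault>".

Evaluate each candidate on input x1=0, x2=1:
  G5 stuck-at-1: G1=0, G2=0, G3=0, G4=0, G5=1 [stuck-at-1] → 1 — eliminated
  G4 stuck-at-1: G1=0, G2=0, G3=0, G4=1 [stuck-at-1], G5=0 → 0 — matches
Only G4 stuck-at-1 reproduces the observed 0.

G4 stuck-at-1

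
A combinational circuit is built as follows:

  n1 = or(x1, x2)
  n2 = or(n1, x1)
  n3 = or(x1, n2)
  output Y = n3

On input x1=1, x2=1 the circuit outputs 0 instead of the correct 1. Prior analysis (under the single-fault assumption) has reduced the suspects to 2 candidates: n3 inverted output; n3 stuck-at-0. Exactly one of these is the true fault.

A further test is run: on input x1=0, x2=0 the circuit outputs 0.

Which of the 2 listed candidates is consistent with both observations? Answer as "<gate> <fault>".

Evaluate each candidate on input x1=0, x2=0:
  n3 inverted output: n1=0, n2=0, n3=1 [inverted output] → 1 — eliminated
  n3 stuck-at-0: n1=0, n2=0, n3=0 [stuck-at-0] → 0 — matches
Only n3 stuck-at-0 reproduces the observed 0.

n3 stuck-at-0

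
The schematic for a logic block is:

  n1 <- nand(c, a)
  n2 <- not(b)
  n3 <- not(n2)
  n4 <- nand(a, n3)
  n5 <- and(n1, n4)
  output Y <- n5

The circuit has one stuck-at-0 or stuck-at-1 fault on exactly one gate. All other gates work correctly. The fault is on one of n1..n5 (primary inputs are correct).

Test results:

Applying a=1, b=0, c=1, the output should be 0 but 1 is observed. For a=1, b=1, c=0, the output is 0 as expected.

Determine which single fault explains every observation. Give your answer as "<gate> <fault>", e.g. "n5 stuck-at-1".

n1 stuck-at-1

Fault-free values for test 1 (a=1, b=0, c=1): n1=0, n2=1, n3=0, n4=1, n5=0, giving Y=0. Observed 1.
Test 1: faults giving observed 1 are {n1 stuck-at-1, n5 stuck-at-1}.
Test 2 (a=1, b=1, c=0): fault-free n1=1, n2=0, n3=1, n4=0, n5=0 → 0; observed 0. Eliminates n5 stuck-at-1.
Only n1 stuck-at-1 is consistent with every test.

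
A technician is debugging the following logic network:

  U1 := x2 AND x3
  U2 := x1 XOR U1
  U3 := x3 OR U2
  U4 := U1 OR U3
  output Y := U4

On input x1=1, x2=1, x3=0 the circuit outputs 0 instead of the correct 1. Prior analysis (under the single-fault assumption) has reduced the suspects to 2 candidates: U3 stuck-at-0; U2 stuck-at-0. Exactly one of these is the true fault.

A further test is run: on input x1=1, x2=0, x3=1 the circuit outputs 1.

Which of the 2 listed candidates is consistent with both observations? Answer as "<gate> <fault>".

Evaluate each candidate on input x1=1, x2=0, x3=1:
  U3 stuck-at-0: U1=0, U2=1, U3=0 [stuck-at-0], U4=0 → 0 — eliminated
  U2 stuck-at-0: U1=0, U2=0 [stuck-at-0], U3=1, U4=1 → 1 — matches
Only U2 stuck-at-0 reproduces the observed 1.

U2 stuck-at-0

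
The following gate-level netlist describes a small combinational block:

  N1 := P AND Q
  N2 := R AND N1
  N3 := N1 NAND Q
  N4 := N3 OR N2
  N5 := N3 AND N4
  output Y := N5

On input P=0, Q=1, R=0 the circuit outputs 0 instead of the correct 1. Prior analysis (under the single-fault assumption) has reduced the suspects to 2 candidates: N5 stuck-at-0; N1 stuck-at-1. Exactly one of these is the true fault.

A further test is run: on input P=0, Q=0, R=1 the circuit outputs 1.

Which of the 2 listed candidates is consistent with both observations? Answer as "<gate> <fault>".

Evaluate each candidate on input P=0, Q=0, R=1:
  N5 stuck-at-0: N1=0, N2=0, N3=1, N4=1, N5=0 [stuck-at-0] → 0 — eliminated
  N1 stuck-at-1: N1=1 [stuck-at-1], N2=1, N3=1, N4=1, N5=1 → 1 — matches
Only N1 stuck-at-1 reproduces the observed 1.

N1 stuck-at-1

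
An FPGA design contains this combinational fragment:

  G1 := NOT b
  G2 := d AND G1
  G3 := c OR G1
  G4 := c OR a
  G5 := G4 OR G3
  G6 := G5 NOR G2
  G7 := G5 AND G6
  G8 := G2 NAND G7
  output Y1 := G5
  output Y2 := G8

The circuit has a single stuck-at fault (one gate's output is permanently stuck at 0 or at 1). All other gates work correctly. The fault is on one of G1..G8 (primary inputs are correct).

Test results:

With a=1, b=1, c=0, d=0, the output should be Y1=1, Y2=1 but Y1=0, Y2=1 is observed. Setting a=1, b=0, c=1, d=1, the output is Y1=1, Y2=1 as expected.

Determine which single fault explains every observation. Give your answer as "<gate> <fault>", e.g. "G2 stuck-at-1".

G4 stuck-at-0

Fault-free values for test 1 (a=1, b=1, c=0, d=0): G1=0, G2=0, G3=0, G4=1, G5=1, G6=0, G7=0, G8=1, giving Y1=1, Y2=1. Observed Y1=0, Y2=1.
Test 1: faults giving observed Y1=0, Y2=1 are {G4 stuck-at-0, G5 stuck-at-0}.
Test 2 (a=1, b=0, c=1, d=1): fault-free G1=1, G2=1, G3=1, G4=1, G5=1, G6=0, G7=0, G8=1 → Y1=1, Y2=1; observed Y1=1, Y2=1. Eliminates G5 stuck-at-0.
Only G4 stuck-at-0 is consistent with every test.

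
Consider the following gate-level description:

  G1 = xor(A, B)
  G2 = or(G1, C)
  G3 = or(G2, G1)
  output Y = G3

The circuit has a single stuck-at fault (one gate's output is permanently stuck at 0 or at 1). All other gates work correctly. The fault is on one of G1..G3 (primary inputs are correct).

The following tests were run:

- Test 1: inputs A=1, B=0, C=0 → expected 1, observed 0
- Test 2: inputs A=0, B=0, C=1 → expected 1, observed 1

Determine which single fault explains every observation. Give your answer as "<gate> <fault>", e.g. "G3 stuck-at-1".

G1 stuck-at-0

Fault-free values for test 1 (A=1, B=0, C=0): G1=1, G2=1, G3=1, giving Y=1. Observed 0.
Test 1: faults giving observed 0 are {G1 stuck-at-0, G3 stuck-at-0}.
Test 2 (A=0, B=0, C=1): fault-free G1=0, G2=1, G3=1 → 1; observed 1. Eliminates G3 stuck-at-0.
Only G1 stuck-at-0 is consistent with every test.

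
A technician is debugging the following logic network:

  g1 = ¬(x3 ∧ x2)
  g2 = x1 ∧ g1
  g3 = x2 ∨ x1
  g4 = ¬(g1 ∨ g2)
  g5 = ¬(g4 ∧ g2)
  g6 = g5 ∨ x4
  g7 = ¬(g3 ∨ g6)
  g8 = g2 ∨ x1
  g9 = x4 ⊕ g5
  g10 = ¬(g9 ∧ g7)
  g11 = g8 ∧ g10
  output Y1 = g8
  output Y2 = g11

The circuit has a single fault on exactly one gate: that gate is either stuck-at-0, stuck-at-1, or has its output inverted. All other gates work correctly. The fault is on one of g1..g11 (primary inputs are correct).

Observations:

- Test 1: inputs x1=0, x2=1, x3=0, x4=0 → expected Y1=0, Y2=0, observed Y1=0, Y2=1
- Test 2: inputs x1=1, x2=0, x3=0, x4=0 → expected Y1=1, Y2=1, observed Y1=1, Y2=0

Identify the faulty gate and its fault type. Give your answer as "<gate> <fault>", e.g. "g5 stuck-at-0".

g11 inverted output

Fault-free values for test 1 (x1=0, x2=1, x3=0, x4=0): g1=1, g2=0, g3=1, g4=0, g5=1, g6=1, g7=0, g8=0, g9=1, g10=1, g11=0, giving Y1=0, Y2=0. Observed Y1=0, Y2=1.
Test 1: faults giving observed Y1=0, Y2=1 are {g11 stuck-at-1, g11 inverted output}.
Test 2 (x1=1, x2=0, x3=0, x4=0): fault-free g1=1, g2=1, g3=1, g4=0, g5=1, g6=1, g7=0, g8=1, g9=1, g10=1, g11=1 → Y1=1, Y2=1; observed Y1=1, Y2=0. Eliminates g11 stuck-at-1.
Only g11 inverted output is consistent with every test.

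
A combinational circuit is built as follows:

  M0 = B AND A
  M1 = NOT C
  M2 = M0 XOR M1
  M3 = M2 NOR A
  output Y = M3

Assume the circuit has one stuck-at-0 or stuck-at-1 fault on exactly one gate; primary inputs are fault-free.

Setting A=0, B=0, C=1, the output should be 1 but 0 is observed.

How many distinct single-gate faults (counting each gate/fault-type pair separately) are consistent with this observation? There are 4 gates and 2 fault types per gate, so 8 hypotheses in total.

4

Fault-free: M0=0, M1=0, M2=0, M3=1 → 1. Observed 0.
  M0 stuck-at-0: output 1 ✗
  M0 stuck-at-1: output 0 ✓
  M1 stuck-at-0: output 1 ✗
  M1 stuck-at-1: output 0 ✓
  M2 stuck-at-0: output 1 ✗
  M2 stuck-at-1: output 0 ✓
  M3 stuck-at-0: output 0 ✓
  M3 stuck-at-1: output 1 ✗
Consistent faults: {M0 stuck-at-1, M1 stuck-at-1, M2 stuck-at-1, M3 stuck-at-0} — 4 in all.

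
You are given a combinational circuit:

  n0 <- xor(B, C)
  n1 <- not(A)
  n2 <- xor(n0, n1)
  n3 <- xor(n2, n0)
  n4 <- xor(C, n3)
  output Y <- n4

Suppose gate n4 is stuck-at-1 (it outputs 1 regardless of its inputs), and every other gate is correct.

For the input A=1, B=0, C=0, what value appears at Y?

Propagate with n4 forced: n0=0, n1=0, n2=0, n3=0, n4=1 [stuck-at-1].
So Y = 1. (Without the fault it would be 0.)

1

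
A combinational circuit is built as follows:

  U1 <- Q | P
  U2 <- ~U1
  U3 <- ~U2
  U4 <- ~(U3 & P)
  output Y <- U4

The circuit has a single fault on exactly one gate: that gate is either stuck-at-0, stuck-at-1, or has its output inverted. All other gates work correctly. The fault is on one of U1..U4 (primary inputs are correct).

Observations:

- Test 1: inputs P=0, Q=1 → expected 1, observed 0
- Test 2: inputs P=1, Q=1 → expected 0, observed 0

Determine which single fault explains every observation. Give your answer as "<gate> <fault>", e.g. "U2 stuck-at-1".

Fault-free values for test 1 (P=0, Q=1): U1=1, U2=0, U3=1, U4=1, giving Y=1. Observed 0.
Test 1: faults giving observed 0 are {U4 stuck-at-0, U4 inverted output}.
Test 2 (P=1, Q=1): fault-free U1=1, U2=0, U3=1, U4=0 → 0; observed 0. Eliminates U4 inverted output.
Only U4 stuck-at-0 is consistent with every test.

U4 stuck-at-0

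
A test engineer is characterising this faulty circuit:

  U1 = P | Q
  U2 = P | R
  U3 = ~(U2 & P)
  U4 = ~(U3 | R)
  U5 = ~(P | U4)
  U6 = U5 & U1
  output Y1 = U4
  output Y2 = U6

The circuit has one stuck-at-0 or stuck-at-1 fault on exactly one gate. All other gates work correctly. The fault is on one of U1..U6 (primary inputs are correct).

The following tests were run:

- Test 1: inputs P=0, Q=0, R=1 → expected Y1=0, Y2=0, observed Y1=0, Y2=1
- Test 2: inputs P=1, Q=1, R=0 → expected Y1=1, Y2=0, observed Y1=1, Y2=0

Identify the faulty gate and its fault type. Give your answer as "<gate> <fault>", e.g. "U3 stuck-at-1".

Fault-free values for test 1 (P=0, Q=0, R=1): U1=0, U2=1, U3=1, U4=0, U5=1, U6=0, giving Y1=0, Y2=0. Observed Y1=0, Y2=1.
Test 1: faults giving observed Y1=0, Y2=1 are {U1 stuck-at-1, U6 stuck-at-1}.
Test 2 (P=1, Q=1, R=0): fault-free U1=1, U2=1, U3=0, U4=1, U5=0, U6=0 → Y1=1, Y2=0; observed Y1=1, Y2=0. Eliminates U6 stuck-at-1.
Only U1 stuck-at-1 is consistent with every test.

U1 stuck-at-1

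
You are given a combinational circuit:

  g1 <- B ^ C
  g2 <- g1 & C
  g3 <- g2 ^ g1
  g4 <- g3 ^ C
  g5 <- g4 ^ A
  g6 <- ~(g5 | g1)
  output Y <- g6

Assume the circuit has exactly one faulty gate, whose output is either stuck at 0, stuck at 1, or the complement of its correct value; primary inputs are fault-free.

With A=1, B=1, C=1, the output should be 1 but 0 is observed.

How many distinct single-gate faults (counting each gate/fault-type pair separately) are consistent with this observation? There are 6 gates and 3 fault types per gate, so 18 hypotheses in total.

Fault-free: g1=0, g2=0, g3=0, g4=1, g5=0, g6=1 → 1. Observed 0.
  g1: stuck-at-1, inverted output ✓; others ✗
  g2: stuck-at-1, inverted output ✓; others ✗
  g3: stuck-at-1, inverted output ✓; others ✗
  g4: stuck-at-0, inverted output ✓; others ✗
  g5: stuck-at-1, inverted output ✓; others ✗
  g6: stuck-at-0, inverted output ✓; others ✗
Consistent faults: {g1 stuck-at-1, g1 inverted output, g2 stuck-at-1, g2 inverted output, g3 stuck-at-1, g3 inverted output, g4 stuck-at-0, g4 inverted output, g5 stuck-at-1, g5 inverted output, g6 stuck-at-0, g6 inverted output} — 12 in all.

12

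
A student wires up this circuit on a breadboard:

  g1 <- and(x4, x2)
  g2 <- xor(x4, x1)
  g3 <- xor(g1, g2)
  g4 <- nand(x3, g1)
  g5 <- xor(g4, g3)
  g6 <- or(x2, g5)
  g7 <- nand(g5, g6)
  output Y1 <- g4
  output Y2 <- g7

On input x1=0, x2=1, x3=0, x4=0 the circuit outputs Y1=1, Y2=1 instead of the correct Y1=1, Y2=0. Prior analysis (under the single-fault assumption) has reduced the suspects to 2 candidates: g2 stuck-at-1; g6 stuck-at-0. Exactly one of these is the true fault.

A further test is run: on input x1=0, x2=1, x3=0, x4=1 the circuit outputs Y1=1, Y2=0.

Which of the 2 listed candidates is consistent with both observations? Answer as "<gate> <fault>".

g2 stuck-at-1

Evaluate each candidate on input x1=0, x2=1, x3=0, x4=1:
  g2 stuck-at-1: g1=1, g2=1 [stuck-at-1], g3=0, g4=1, g5=1, g6=1, g7=0 → Y1=1, Y2=0 — matches
  g6 stuck-at-0: g1=1, g2=1, g3=0, g4=1, g5=1, g6=0 [stuck-at-0], g7=1 → Y1=1, Y2=1 — eliminated
Only g2 stuck-at-1 reproduces the observed Y1=1, Y2=0.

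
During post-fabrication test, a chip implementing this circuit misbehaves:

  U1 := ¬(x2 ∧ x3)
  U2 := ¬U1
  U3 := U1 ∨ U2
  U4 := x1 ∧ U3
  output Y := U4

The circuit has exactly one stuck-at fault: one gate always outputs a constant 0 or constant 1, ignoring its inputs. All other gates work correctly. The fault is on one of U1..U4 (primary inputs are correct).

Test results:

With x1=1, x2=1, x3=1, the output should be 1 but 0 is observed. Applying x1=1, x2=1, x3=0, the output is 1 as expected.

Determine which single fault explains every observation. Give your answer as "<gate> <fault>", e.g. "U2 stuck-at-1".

Fault-free values for test 1 (x1=1, x2=1, x3=1): U1=0, U2=1, U3=1, U4=1, giving Y=1. Observed 0.
Test 1: faults giving observed 0 are {U2 stuck-at-0, U3 stuck-at-0, U4 stuck-at-0}.
Test 2 (x1=1, x2=1, x3=0): fault-free U1=1, U2=0, U3=1, U4=1 → 1; observed 1. Eliminates U3 stuck-at-0, U4 stuck-at-0.
Only U2 stuck-at-0 is consistent with every test.

U2 stuck-at-0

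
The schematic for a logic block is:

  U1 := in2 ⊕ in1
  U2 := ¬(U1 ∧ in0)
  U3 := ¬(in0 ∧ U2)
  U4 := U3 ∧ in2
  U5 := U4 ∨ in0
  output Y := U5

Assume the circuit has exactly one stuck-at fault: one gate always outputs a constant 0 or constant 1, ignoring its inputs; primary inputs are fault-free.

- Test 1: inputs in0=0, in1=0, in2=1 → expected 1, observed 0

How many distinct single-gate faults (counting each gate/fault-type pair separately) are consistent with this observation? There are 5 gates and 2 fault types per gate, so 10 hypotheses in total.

Fault-free: U1=1, U2=1, U3=1, U4=1, U5=1 → 1. Observed 0.
  U1 stuck-at-0: output 1 ✗
  U1 stuck-at-1: output 1 ✗
  U2 stuck-at-0: output 1 ✗
  U2 stuck-at-1: output 1 ✗
  U3 stuck-at-0: output 0 ✓
  U3 stuck-at-1: output 1 ✗
  U4 stuck-at-0: output 0 ✓
  U4 stuck-at-1: output 1 ✗
  U5 stuck-at-0: output 0 ✓
  U5 stuck-at-1: output 1 ✗
Consistent faults: {U3 stuck-at-0, U4 stuck-at-0, U5 stuck-at-0} — 3 in all.

3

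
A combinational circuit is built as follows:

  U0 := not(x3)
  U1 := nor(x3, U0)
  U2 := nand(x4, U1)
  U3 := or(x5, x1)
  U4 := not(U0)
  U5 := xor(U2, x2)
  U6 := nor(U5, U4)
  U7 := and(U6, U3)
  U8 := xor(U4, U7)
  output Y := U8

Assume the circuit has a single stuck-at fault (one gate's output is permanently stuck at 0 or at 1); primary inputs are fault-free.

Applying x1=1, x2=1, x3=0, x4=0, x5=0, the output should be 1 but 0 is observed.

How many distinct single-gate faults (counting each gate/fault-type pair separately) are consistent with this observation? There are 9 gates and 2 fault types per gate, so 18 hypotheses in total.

Fault-free: U0=1, U1=0, U2=1, U3=1, U4=0, U5=0, U6=1, U7=1, U8=1 → 1. Observed 0.
  U0: none of the 2 fault types match ✗
  U1: none of the 2 fault types match ✗
  U2: stuck-at-0 ✓; others ✗
  U3: stuck-at-0 ✓; others ✗
  U4: none of the 2 fault types match ✗
  U5: stuck-at-1 ✓; others ✗
  U6: stuck-at-0 ✓; others ✗
  U7: stuck-at-0 ✓; others ✗
  U8: stuck-at-0 ✓; others ✗
Consistent faults: {U2 stuck-at-0, U3 stuck-at-0, U5 stuck-at-1, U6 stuck-at-0, U7 stuck-at-0, U8 stuck-at-0} — 6 in all.

6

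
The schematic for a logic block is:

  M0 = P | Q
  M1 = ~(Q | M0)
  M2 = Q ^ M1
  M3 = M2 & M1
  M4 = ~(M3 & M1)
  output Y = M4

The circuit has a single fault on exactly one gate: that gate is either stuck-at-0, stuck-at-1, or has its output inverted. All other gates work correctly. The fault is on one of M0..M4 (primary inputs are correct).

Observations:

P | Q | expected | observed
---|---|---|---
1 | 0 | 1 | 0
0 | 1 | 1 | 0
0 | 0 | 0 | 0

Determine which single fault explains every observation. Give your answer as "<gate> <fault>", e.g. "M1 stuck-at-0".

Fault-free values for test 1 (P=1, Q=0): M0=1, M1=0, M2=0, M3=0, M4=1, giving Y=1. Observed 0.
Test 1: faults giving observed 0 are {M0 stuck-at-0, M0 inverted output, M1 stuck-at-1, M1 inverted output, M4 stuck-at-0, M4 inverted output}.
Test 2 (P=0, Q=1): fault-free M0=1, M1=0, M2=1, M3=0, M4=1 → 1; observed 0. Eliminates M0 stuck-at-0, M0 inverted output, M1 stuck-at-1, M1 inverted output.
Test 3 (P=0, Q=0): fault-free M0=0, M1=1, M2=1, M3=1, M4=0 → 0; observed 0. Eliminates M4 inverted output.
Only M4 stuck-at-0 is consistent with every test.

M4 stuck-at-0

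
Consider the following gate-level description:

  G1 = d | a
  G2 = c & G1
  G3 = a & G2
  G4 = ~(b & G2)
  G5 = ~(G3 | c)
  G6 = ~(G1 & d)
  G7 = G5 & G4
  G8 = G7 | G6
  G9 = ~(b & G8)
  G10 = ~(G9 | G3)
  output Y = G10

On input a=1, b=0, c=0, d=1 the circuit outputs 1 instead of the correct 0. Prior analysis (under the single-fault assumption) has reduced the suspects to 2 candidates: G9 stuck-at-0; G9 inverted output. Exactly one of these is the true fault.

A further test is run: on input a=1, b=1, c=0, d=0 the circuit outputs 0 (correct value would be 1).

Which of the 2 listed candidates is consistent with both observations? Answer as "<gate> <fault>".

Evaluate each candidate on input a=1, b=1, c=0, d=0:
  G9 stuck-at-0: G1=1, G2=0, G3=0, G4=1, G5=1, G6=1, G7=1, G8=1, G9=0 [stuck-at-0], G10=1 → 1 — eliminated
  G9 inverted output: G1=1, G2=0, G3=0, G4=1, G5=1, G6=1, G7=1, G8=1, G9=1 [inverted output], G10=0 → 0 — matches
Only G9 inverted output reproduces the observed 0.

G9 inverted output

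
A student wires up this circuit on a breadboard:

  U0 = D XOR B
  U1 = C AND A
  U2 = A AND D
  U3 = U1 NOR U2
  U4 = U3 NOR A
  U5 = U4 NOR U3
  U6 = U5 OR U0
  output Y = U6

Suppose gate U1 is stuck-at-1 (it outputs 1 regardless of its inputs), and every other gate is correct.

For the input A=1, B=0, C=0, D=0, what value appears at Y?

Propagate with U1 forced: U0=0, U1=1 [stuck-at-1], U2=0, U3=0, U4=0, U5=1, U6=1.
So Y = 1. (Without the fault it would be 0.)

1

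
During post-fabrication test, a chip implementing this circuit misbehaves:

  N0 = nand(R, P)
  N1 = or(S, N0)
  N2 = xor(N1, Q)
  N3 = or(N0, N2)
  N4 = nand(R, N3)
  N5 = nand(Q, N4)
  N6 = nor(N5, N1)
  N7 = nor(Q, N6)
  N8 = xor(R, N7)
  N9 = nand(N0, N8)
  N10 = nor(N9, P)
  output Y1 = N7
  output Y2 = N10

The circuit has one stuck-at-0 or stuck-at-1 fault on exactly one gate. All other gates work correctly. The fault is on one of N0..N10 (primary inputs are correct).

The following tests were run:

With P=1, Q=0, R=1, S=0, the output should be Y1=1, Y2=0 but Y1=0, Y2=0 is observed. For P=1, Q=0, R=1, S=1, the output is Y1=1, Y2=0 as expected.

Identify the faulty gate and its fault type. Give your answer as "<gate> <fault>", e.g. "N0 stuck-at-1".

Fault-free values for test 1 (P=1, Q=0, R=1, S=0): N0=0, N1=0, N2=0, N3=0, N4=1, N5=1, N6=0, N7=1, N8=0, N9=1, N10=0, giving Y1=1, Y2=0. Observed Y1=0, Y2=0.
Test 1: faults giving observed Y1=0, Y2=0 are {N5 stuck-at-0, N6 stuck-at-1, N7 stuck-at-0}.
Test 2 (P=1, Q=0, R=1, S=1): fault-free N0=0, N1=1, N2=1, N3=1, N4=0, N5=1, N6=0, N7=1, N8=0, N9=1, N10=0 → Y1=1, Y2=0; observed Y1=1, Y2=0. Eliminates N6 stuck-at-1, N7 stuck-at-0.
Only N5 stuck-at-0 is consistent with every test.

N5 stuck-at-0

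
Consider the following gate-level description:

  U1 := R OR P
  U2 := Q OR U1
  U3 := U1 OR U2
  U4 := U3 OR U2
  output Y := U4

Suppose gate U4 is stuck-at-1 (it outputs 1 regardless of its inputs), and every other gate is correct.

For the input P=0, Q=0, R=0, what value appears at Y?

1

Propagate with U4 forced: U1=0, U2=0, U3=0, U4=1 [stuck-at-1].
So Y = 1. (Without the fault it would be 0.)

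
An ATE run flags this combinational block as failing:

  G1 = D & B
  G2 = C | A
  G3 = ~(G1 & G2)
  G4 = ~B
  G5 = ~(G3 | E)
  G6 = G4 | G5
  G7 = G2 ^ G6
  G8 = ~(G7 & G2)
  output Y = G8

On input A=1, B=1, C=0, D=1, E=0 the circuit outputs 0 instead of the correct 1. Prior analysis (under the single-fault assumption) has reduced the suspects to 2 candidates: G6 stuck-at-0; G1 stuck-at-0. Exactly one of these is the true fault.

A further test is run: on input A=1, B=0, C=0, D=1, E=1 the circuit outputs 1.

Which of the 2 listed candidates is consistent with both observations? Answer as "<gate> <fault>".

G1 stuck-at-0

Evaluate each candidate on input A=1, B=0, C=0, D=1, E=1:
  G6 stuck-at-0: G1=0, G2=1, G3=1, G4=1, G5=0, G6=0 [stuck-at-0], G7=1, G8=0 → 0 — eliminated
  G1 stuck-at-0: G1=0 [stuck-at-0], G2=1, G3=1, G4=1, G5=0, G6=1, G7=0, G8=1 → 1 — matches
Only G1 stuck-at-0 reproduces the observed 1.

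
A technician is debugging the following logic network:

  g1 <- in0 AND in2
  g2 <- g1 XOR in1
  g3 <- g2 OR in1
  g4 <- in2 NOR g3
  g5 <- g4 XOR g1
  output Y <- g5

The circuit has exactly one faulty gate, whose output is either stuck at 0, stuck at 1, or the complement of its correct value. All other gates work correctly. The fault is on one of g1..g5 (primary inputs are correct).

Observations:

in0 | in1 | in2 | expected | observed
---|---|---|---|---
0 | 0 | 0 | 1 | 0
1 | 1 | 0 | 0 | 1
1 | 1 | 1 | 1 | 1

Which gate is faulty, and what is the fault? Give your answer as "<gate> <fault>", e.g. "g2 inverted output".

Fault-free values for test 1 (in0=0, in1=0, in2=0): g1=0, g2=0, g3=0, g4=1, g5=1, giving Y=1. Observed 0.
Test 1: faults giving observed 0 are {g2 stuck-at-1, g2 inverted output, g3 stuck-at-1, g3 inverted output, g4 stuck-at-0, g4 inverted output, g5 stuck-at-0, g5 inverted output}.
Test 2 (in0=1, in1=1, in2=0): fault-free g1=0, g2=1, g3=1, g4=0, g5=0 → 0; observed 1. Eliminates g2 stuck-at-1, g2 inverted output, g3 stuck-at-1, g4 stuck-at-0, g5 stuck-at-0.
Test 3 (in0=1, in1=1, in2=1): fault-free g1=1, g2=0, g3=1, g4=0, g5=1 → 1; observed 1. Eliminates g4 inverted output, g5 inverted output.
Only g3 inverted output is consistent with every test.

g3 inverted output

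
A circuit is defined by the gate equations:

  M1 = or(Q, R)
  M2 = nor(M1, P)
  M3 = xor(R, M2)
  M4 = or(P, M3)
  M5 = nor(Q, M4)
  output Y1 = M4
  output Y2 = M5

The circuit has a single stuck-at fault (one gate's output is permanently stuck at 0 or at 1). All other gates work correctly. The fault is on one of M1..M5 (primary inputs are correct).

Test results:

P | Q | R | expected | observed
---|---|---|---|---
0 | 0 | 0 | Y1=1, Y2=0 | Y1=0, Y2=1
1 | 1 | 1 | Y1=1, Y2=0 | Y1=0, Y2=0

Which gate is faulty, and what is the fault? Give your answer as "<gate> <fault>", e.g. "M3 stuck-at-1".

Fault-free values for test 1 (P=0, Q=0, R=0): M1=0, M2=1, M3=1, M4=1, M5=0, giving Y1=1, Y2=0. Observed Y1=0, Y2=1.
Test 1: faults giving observed Y1=0, Y2=1 are {M1 stuck-at-1, M2 stuck-at-0, M3 stuck-at-0, M4 stuck-at-0}.
Test 2 (P=1, Q=1, R=1): fault-free M1=1, M2=0, M3=1, M4=1, M5=0 → Y1=1, Y2=0; observed Y1=0, Y2=0. Eliminates M1 stuck-at-1, M2 stuck-at-0, M3 stuck-at-0.
Only M4 stuck-at-0 is consistent with every test.

M4 stuck-at-0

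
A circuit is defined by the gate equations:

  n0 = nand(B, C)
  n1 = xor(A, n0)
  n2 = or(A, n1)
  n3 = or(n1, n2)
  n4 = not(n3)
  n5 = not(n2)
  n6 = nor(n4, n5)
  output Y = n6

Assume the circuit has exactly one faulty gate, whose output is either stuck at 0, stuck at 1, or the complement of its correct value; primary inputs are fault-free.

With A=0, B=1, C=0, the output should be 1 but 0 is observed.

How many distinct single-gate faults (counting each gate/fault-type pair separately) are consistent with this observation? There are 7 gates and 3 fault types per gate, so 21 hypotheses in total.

14

Fault-free: n0=1, n1=1, n2=1, n3=1, n4=0, n5=0, n6=1 → 1. Observed 0.
  n0: stuck-at-0, inverted output ✓; others ✗
  n1: stuck-at-0, inverted output ✓; others ✗
  n2: stuck-at-0, inverted output ✓; others ✗
  n3: stuck-at-0, inverted output ✓; others ✗
  n4: stuck-at-1, inverted output ✓; others ✗
  n5: stuck-at-1, inverted output ✓; others ✗
  n6: stuck-at-0, inverted output ✓; others ✗
Consistent faults: {n0 stuck-at-0, n0 inverted output, n1 stuck-at-0, n1 inverted output, n2 stuck-at-0, n2 inverted output, n3 stuck-at-0, n3 inverted output, n4 stuck-at-1, n4 inverted output, n5 stuck-at-1, n5 inverted output, n6 stuck-at-0, n6 inverted output} — 14 in all.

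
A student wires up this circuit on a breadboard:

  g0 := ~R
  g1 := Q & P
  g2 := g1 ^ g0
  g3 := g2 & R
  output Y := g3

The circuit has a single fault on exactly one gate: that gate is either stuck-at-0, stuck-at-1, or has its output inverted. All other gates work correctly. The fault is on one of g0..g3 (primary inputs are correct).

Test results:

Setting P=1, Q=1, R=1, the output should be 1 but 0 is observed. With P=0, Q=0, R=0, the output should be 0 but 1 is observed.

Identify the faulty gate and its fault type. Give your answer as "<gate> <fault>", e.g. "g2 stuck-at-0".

Fault-free values for test 1 (P=1, Q=1, R=1): g0=0, g1=1, g2=1, g3=1, giving Y=1. Observed 0.
Test 1: faults giving observed 0 are {g0 stuck-at-1, g0 inverted output, g1 stuck-at-0, g1 inverted output, g2 stuck-at-0, g2 inverted output, g3 stuck-at-0, g3 inverted output}.
Test 2 (P=0, Q=0, R=0): fault-free g0=1, g1=0, g2=1, g3=0 → 0; observed 1. Eliminates g0 stuck-at-1, g0 inverted output, g1 stuck-at-0, g1 inverted output, g2 stuck-at-0, g2 inverted output, g3 stuck-at-0.
Only g3 inverted output is consistent with every test.

g3 inverted output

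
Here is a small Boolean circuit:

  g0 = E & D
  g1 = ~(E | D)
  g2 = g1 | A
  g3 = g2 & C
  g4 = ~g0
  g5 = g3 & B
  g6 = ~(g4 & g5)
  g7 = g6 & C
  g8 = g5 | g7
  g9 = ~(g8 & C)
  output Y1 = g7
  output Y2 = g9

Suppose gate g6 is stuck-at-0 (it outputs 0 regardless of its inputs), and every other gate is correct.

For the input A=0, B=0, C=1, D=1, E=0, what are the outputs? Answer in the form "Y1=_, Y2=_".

Y1=0, Y2=1

Propagate with g6 forced: g0=0, g1=0, g2=0, g3=0, g4=1, g5=0, g6=0 [stuck-at-0], g7=0, g8=0, g9=1.
So the outputs are Y1=0, Y2=1. (Without the fault they would be Y1=1, Y2=0.)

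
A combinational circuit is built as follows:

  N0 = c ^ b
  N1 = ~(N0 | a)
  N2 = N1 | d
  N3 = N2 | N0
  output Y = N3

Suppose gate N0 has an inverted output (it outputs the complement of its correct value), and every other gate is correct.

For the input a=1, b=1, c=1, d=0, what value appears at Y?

1

Propagate with N0 forced: N0=1 [inverted output], N1=0, N2=0, N3=1.
So Y = 1. (Without the fault it would be 0.)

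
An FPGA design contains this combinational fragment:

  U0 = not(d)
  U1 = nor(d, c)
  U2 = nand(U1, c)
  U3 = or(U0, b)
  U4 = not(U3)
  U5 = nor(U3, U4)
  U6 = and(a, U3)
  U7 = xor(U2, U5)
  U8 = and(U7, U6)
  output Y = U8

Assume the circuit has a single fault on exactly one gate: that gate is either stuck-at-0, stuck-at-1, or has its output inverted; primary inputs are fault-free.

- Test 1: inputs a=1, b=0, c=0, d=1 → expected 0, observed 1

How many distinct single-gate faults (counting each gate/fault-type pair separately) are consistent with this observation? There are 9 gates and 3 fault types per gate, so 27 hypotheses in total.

8

Fault-free: U0=0, U1=0, U2=1, U3=0, U4=1, U5=0, U6=0, U7=1, U8=0 → 0. Observed 1.
  U0: stuck-at-1, inverted output ✓; others ✗
  U1: none of the 3 fault types match ✗
  U2: none of the 3 fault types match ✗
  U3: stuck-at-1, inverted output ✓; others ✗
  U4: none of the 3 fault types match ✗
  U5: none of the 3 fault types match ✗
  U6: stuck-at-1, inverted output ✓; others ✗
  U7: none of the 3 fault types match ✗
  U8: stuck-at-1, inverted output ✓; others ✗
Consistent faults: {U0 stuck-at-1, U0 inverted output, U3 stuck-at-1, U3 inverted output, U6 stuck-at-1, U6 inverted output, U8 stuck-at-1, U8 inverted output} — 8 in all.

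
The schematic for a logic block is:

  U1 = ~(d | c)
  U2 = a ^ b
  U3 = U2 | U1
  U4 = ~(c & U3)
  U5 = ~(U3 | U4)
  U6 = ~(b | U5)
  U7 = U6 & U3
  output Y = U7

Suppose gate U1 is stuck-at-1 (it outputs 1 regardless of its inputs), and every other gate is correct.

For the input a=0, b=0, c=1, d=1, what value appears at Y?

Propagate with U1 forced: U1=1 [stuck-at-1], U2=0, U3=1, U4=0, U5=0, U6=1, U7=1.
So Y = 1. (Without the fault it would be 0.)

1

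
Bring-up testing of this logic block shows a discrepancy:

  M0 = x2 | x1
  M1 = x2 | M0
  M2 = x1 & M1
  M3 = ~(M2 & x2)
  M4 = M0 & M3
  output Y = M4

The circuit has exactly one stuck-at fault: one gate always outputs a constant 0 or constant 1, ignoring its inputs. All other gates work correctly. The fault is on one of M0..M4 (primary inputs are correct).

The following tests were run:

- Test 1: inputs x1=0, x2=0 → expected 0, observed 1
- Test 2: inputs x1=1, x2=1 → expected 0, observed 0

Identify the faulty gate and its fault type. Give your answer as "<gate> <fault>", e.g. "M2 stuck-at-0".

M0 stuck-at-1

Fault-free values for test 1 (x1=0, x2=0): M0=0, M1=0, M2=0, M3=1, M4=0, giving Y=0. Observed 1.
Test 1: faults giving observed 1 are {M0 stuck-at-1, M4 stuck-at-1}.
Test 2 (x1=1, x2=1): fault-free M0=1, M1=1, M2=1, M3=0, M4=0 → 0; observed 0. Eliminates M4 stuck-at-1.
Only M0 stuck-at-1 is consistent with every test.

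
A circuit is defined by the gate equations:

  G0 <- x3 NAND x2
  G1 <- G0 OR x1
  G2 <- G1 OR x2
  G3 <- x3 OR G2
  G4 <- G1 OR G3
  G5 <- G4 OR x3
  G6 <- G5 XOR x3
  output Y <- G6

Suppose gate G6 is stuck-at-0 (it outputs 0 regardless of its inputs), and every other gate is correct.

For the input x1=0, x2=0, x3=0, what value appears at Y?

0

Propagate with G6 forced: G0=1, G1=1, G2=1, G3=1, G4=1, G5=1, G6=0 [stuck-at-0].
So Y = 0. (Without the fault it would be 1.)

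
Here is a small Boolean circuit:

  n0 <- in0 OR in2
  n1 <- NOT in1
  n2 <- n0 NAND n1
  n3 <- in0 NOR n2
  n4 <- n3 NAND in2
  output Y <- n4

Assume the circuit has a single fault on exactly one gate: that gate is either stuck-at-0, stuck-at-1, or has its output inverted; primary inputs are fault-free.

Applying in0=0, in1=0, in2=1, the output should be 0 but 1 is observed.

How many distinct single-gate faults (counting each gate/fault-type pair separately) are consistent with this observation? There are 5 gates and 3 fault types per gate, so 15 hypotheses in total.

10

Fault-free: n0=1, n1=1, n2=0, n3=1, n4=0 → 0. Observed 1.
  n0: stuck-at-0, inverted output ✓; others ✗
  n1: stuck-at-0, inverted output ✓; others ✗
  n2: stuck-at-1, inverted output ✓; others ✗
  n3: stuck-at-0, inverted output ✓; others ✗
  n4: stuck-at-1, inverted output ✓; others ✗
Consistent faults: {n0 stuck-at-0, n0 inverted output, n1 stuck-at-0, n1 inverted output, n2 stuck-at-1, n2 inverted output, n3 stuck-at-0, n3 inverted output, n4 stuck-at-1, n4 inverted output} — 10 in all.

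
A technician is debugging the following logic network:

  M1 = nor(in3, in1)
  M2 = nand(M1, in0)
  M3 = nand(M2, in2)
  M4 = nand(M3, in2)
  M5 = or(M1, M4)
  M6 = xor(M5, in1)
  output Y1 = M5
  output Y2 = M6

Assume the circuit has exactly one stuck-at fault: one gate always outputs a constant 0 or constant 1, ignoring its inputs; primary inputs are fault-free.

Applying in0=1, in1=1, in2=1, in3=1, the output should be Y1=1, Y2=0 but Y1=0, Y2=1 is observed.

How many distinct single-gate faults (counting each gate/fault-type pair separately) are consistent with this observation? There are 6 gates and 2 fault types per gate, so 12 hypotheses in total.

4

Fault-free: M1=0, M2=1, M3=0, M4=1, M5=1, M6=0 → Y1=1, Y2=0. Observed Y1=0, Y2=1.
  M1 stuck-at-0: output Y1=1, Y2=0 ✗
  M1 stuck-at-1: output Y1=1, Y2=0 ✗
  M2 stuck-at-0: output Y1=0, Y2=1 ✓
  M2 stuck-at-1: output Y1=1, Y2=0 ✗
  M3 stuck-at-0: output Y1=1, Y2=0 ✗
  M3 stuck-at-1: output Y1=0, Y2=1 ✓
  M4 stuck-at-0: output Y1=0, Y2=1 ✓
  M4 stuck-at-1: output Y1=1, Y2=0 ✗
  M5 stuck-at-0: output Y1=0, Y2=1 ✓
  M5 stuck-at-1: output Y1=1, Y2=0 ✗
  M6 stuck-at-0: output Y1=1, Y2=0 ✗
  M6 stuck-at-1: output Y1=1, Y2=1 ✗
Consistent faults: {M2 stuck-at-0, M3 stuck-at-1, M4 stuck-at-0, M5 stuck-at-0} — 4 in all.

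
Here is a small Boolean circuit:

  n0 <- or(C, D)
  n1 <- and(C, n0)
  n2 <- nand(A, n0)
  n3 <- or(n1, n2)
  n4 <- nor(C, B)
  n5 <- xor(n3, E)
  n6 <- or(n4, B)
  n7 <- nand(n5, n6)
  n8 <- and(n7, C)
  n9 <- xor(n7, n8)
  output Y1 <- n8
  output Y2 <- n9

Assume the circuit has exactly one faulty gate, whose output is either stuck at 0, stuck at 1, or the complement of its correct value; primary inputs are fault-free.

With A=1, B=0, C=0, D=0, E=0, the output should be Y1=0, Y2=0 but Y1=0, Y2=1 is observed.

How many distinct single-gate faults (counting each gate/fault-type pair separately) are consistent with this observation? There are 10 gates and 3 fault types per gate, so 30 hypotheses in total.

Fault-free: n0=0, n1=0, n2=1, n3=1, n4=1, n5=1, n6=1, n7=0, n8=0, n9=0 → Y1=0, Y2=0. Observed Y1=0, Y2=1.
  n0: stuck-at-1, inverted output ✓; others ✗
  n1: none of the 3 fault types match ✗
  n2: stuck-at-0, inverted output ✓; others ✗
  n3: stuck-at-0, inverted output ✓; others ✗
  n4: stuck-at-0, inverted output ✓; others ✗
  n5: stuck-at-0, inverted output ✓; others ✗
  n6: stuck-at-0, inverted output ✓; others ✗
  n7: stuck-at-1, inverted output ✓; others ✗
  n8: none of the 3 fault types match ✗
  n9: stuck-at-1, inverted output ✓; others ✗
Consistent faults: {n0 stuck-at-1, n0 inverted output, n2 stuck-at-0, n2 inverted output, n3 stuck-at-0, n3 inverted output, n4 stuck-at-0, n4 inverted output, n5 stuck-at-0, n5 inverted output, n6 stuck-at-0, n6 inverted output, n7 stuck-at-1, n7 inverted output, n9 stuck-at-1, n9 inverted output} — 16 in all.

16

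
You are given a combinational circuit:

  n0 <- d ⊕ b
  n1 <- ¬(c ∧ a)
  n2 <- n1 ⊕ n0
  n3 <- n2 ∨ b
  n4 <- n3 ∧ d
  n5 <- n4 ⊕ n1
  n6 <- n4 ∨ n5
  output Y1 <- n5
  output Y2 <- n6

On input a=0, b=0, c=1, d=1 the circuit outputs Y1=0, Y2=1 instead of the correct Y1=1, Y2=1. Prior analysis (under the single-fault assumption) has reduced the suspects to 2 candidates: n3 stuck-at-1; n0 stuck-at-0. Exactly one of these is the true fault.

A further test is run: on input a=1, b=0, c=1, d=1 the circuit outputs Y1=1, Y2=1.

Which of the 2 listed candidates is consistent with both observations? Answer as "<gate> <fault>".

n3 stuck-at-1

Evaluate each candidate on input a=1, b=0, c=1, d=1:
  n3 stuck-at-1: n0=1, n1=0, n2=1, n3=1 [stuck-at-1], n4=1, n5=1, n6=1 → Y1=1, Y2=1 — matches
  n0 stuck-at-0: n0=0 [stuck-at-0], n1=0, n2=0, n3=0, n4=0, n5=0, n6=0 → Y1=0, Y2=0 — eliminated
Only n3 stuck-at-1 reproduces the observed Y1=1, Y2=1.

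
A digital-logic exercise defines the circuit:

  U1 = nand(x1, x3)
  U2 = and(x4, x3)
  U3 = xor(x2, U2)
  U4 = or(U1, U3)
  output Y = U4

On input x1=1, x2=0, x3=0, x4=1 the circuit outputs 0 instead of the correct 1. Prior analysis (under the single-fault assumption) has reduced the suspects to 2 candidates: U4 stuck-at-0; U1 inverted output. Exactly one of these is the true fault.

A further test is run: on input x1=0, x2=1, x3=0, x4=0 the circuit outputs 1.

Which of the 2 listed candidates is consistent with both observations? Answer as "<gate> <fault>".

U1 inverted output

Evaluate each candidate on input x1=0, x2=1, x3=0, x4=0:
  U4 stuck-at-0: U1=1, U2=0, U3=1, U4=0 [stuck-at-0] → 0 — eliminated
  U1 inverted output: U1=0 [inverted output], U2=0, U3=1, U4=1 → 1 — matches
Only U1 inverted output reproduces the observed 1.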